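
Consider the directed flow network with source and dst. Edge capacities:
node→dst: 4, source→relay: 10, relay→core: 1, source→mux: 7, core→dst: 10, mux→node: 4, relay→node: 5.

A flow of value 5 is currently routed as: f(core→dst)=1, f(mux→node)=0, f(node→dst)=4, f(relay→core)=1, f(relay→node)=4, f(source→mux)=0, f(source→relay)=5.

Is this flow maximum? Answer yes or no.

Residual reachable from source: {mux, node, relay, source}; dst is not reachable.
Saturated cut: relay→core, node→dst with total capacity 5 = current flow value. Flow is maximum.

Yes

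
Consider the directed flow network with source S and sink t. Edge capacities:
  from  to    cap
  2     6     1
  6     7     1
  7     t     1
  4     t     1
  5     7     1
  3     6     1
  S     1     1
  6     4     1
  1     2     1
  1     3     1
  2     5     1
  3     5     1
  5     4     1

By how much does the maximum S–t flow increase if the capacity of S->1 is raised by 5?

1

Original max flow = 1.
After raising cap(S->1), augmenting paths through that edge carry 1 more unit.
New max flow = 2. Increase = 1.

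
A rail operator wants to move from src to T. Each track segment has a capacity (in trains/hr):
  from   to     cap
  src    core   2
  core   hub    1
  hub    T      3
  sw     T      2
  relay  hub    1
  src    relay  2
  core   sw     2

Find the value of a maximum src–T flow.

Augment src->relay->hub->T: bottleneck 1. Total 1.
Augment src->core->hub->T: bottleneck 1. Total 2.
Augment src->core->sw->T: bottleneck 1. Total 3.
No augmenting path remains in the residual graph.

3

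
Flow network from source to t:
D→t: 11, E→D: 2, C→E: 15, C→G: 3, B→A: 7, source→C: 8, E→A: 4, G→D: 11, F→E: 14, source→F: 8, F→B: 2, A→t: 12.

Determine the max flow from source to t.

Augment source→C→G→D→t: bottleneck 3. Total 3.
Augment source→C→E→D→t: bottleneck 2. Total 5.
Augment source→C→E→A→t: bottleneck 3. Total 8.
Augment source→F→E→A→t: bottleneck 1. Total 9.
Augment source→F→B→A→t: bottleneck 2. Total 11.
No augmenting path remains in the residual graph.

11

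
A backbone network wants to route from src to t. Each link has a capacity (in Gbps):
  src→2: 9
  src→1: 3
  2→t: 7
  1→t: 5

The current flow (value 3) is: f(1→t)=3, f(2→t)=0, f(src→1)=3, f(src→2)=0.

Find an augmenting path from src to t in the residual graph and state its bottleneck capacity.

src→2→t, bottleneck 7

Residual along src→2→t: src→2: 9, 2→t: 7.
Bottleneck = min = 7.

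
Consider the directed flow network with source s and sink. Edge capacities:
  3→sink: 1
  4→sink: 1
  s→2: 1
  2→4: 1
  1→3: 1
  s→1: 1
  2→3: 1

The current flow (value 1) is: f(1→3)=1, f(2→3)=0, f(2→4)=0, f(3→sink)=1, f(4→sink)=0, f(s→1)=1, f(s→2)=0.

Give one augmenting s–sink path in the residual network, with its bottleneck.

s→2→4→sink, bottleneck 1

Residual along s→2→4→sink: s→2: 1, 2→4: 1, 4→sink: 1.
Bottleneck = min = 1.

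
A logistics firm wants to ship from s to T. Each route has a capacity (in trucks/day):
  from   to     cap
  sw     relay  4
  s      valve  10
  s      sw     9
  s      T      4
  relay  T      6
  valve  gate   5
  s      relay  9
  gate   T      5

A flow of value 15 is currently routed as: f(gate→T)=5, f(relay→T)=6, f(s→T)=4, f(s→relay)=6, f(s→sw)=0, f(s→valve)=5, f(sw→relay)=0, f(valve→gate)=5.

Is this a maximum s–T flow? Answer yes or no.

Residual reachable from s: {relay, s, sw, valve}; T is not reachable.
Saturated cut: s→T, valve→gate, relay→T with total capacity 15 = current flow value. Flow is maximum.

Yes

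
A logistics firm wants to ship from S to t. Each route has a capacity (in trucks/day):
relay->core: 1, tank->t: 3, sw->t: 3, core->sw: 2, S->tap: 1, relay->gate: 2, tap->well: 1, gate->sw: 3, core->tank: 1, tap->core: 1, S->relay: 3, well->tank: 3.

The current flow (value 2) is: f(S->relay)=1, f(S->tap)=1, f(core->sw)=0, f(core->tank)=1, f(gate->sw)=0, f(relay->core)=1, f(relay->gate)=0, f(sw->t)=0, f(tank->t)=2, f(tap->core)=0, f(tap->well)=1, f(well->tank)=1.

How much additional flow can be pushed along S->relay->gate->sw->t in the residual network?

2

Residual capacities along the path: S->relay: 2, relay->gate: 2, gate->sw: 3, sw->t: 3.
Minimum is 2.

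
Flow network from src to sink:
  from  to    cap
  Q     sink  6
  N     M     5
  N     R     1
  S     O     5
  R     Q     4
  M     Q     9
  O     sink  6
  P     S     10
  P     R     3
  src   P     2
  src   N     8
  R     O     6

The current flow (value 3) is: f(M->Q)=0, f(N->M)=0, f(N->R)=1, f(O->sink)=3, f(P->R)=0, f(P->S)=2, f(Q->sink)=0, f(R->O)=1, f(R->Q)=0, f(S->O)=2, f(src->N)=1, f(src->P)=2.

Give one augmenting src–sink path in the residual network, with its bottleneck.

src->N->M->Q->sink, bottleneck 5

Residual along src->N->M->Q->sink: src->N: 7, N->M: 5, M->Q: 9, Q->sink: 6.
Bottleneck = min = 5.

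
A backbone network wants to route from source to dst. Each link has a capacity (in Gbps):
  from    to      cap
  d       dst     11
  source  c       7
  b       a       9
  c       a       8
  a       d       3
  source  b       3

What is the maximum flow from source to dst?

Augment source→b→a→d→dst: bottleneck 3. Total 3.
No augmenting path remains in the residual graph.

3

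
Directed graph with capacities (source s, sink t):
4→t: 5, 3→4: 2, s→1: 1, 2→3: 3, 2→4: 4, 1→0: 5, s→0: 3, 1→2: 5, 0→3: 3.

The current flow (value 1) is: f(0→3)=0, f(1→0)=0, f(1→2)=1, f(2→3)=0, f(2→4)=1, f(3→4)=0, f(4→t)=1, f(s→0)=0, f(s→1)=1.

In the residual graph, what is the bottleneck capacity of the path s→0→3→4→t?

2

Residual capacities along the path: s→0: 3, 0→3: 3, 3→4: 2, 4→t: 4.
Minimum is 2.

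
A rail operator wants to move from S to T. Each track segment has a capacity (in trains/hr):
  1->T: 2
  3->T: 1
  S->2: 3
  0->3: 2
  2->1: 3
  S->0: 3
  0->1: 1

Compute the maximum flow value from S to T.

3

Augment S->0->3->T: bottleneck 1. Total 1.
Augment S->0->1->T: bottleneck 1. Total 2.
Augment S->2->1->T: bottleneck 1. Total 3.
No augmenting path remains in the residual graph.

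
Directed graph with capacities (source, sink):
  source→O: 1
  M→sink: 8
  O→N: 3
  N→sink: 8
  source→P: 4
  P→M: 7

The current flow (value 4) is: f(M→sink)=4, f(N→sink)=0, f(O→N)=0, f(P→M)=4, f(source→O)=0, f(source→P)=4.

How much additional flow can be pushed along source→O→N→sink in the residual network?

1

Residual capacities along the path: source→O: 1, O→N: 3, N→sink: 8.
Minimum is 1.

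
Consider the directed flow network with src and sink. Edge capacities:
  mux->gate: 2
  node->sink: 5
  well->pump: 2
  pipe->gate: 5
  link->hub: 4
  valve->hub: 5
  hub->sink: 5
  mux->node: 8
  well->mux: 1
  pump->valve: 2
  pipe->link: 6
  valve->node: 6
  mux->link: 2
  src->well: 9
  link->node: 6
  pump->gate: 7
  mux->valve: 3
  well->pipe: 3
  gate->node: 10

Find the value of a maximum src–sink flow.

6

Augment src->well->mux->node->sink: bottleneck 1. Total 1.
Augment src->well->pump->gate->node->sink: bottleneck 2. Total 3.
Augment src->well->pipe->gate->node->sink: bottleneck 2. Total 5.
Augment src->well->pipe->link->hub->sink: bottleneck 1. Total 6.
No augmenting path remains in the residual graph.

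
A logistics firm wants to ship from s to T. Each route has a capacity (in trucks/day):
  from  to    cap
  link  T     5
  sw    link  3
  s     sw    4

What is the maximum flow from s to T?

Augment s->sw->link->T: bottleneck 3. Total 3.
No augmenting path remains in the residual graph.

3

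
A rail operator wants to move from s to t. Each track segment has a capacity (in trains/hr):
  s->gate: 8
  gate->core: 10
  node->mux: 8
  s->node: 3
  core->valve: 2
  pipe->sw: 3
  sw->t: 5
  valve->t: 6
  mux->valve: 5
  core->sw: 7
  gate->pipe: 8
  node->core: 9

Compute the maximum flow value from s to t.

10

Augment s->gate->pipe->sw->t: bottleneck 3. Total 3.
Augment s->gate->core->sw->t: bottleneck 2. Total 5.
Augment s->gate->core->valve->t: bottleneck 2. Total 7.
Augment s->node->mux->valve->t: bottleneck 3. Total 10.
No augmenting path remains in the residual graph.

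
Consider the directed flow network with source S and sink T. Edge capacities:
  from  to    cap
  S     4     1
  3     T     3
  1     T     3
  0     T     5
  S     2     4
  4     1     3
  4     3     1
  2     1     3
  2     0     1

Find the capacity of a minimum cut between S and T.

5

Max flow = 5 (via 3 augmenting paths).
In the residual at optimum, the set reachable from S is {S}.
Cut edges: S->2 (cap 4), S->4 (cap 1). Sum = 5.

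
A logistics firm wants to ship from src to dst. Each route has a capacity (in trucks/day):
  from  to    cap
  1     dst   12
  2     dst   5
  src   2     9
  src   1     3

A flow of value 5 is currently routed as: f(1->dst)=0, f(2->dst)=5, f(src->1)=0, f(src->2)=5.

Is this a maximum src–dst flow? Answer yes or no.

Residual path src->1->dst has bottleneck 3 > 0.
Pushing 3 along it raises the flow to 8, so the given flow is not maximum.

No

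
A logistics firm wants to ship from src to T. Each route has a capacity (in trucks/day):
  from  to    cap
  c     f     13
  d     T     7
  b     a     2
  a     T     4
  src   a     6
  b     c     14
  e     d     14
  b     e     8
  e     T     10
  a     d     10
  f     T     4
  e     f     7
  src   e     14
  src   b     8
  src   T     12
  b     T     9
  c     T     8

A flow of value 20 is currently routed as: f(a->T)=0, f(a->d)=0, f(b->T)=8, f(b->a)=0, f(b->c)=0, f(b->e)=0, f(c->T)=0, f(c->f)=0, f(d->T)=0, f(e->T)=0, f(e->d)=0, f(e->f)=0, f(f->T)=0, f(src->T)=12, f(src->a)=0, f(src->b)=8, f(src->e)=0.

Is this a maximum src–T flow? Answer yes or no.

Residual path src->e->T has bottleneck 10 > 0.
Pushing 10 along it raises the flow to 30, so the given flow is not maximum.

No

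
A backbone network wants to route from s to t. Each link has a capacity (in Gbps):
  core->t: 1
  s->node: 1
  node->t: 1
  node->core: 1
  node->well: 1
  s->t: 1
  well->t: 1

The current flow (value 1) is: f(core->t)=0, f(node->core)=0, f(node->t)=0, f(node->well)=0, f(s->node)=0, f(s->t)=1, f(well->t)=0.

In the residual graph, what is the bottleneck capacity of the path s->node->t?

Residual capacities along the path: s->node: 1, node->t: 1.
Minimum is 1.

1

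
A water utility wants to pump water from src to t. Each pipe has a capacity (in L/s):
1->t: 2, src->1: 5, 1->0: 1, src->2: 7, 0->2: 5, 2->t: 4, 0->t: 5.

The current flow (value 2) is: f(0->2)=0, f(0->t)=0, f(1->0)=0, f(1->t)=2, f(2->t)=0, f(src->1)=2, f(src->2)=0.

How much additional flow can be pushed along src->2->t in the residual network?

Residual capacities along the path: src->2: 7, 2->t: 4.
Minimum is 4.

4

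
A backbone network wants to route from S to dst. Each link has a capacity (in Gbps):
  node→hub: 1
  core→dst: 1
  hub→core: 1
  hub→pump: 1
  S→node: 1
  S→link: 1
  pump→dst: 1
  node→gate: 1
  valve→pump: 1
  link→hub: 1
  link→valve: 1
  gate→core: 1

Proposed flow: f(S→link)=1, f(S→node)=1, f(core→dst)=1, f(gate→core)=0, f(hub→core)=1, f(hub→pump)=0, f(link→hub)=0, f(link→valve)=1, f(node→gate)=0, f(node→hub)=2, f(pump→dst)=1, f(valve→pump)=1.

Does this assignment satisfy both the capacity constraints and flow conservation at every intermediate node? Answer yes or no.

No

Capacity violated on node→hub: flow 2 > capacity 1.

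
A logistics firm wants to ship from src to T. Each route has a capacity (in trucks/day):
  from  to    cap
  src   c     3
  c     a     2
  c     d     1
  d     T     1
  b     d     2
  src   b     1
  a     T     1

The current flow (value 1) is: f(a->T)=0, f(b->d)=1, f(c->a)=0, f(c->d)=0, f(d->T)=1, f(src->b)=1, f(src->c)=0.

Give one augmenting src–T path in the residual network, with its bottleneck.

src->c->a->T, bottleneck 1

Residual along src->c->a->T: src->c: 3, c->a: 2, a->T: 1.
Bottleneck = min = 1.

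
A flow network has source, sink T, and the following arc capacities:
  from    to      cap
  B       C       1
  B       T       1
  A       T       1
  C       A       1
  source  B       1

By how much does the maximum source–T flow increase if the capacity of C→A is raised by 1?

0

Original max flow = 1.
Edge C→A does not cross the min cut (source side {source}), so extra capacity there cannot help.
New max flow = 1. Increase = 0.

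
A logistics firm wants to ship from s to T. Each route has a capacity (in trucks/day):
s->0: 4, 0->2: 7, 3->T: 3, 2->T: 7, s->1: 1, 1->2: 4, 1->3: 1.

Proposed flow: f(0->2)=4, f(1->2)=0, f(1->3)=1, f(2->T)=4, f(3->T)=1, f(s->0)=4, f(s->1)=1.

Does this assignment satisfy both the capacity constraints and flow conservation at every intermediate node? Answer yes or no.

Every edge has 0 ≤ f(e) ≤ cap(e).
At each intermediate node, inflow equals outflow.

Yes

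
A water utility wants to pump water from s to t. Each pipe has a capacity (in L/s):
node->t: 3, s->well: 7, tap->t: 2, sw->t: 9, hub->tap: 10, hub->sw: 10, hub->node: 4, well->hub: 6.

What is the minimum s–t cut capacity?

6

Max flow = 6 (via 2 augmenting paths).
In the residual at optimum, the set reachable from s is {s, well}.
Cut edges: well->hub (cap 6). Sum = 6.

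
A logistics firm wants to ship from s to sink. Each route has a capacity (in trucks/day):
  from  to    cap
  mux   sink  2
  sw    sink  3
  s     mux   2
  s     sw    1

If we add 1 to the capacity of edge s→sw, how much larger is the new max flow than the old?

Original max flow = 3.
After raising cap(s→sw), augmenting paths through that edge carry 1 more unit.
New max flow = 4. Increase = 1.

1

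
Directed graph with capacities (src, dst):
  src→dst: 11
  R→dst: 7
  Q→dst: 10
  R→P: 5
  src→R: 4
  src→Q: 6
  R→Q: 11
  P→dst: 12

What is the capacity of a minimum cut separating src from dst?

Max flow = 21 (via 3 augmenting paths).
In the residual at optimum, the set reachable from src is {src}.
Cut edges: src→R (cap 4), src→Q (cap 6), src→dst (cap 11). Sum = 21.

21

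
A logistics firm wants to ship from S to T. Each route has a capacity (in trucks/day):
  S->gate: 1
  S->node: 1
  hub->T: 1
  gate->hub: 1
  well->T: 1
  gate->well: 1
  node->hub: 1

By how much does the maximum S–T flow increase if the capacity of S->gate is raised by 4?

0

Original max flow = 2.
Even with extra capacity on S->gate, another cut of capacity 2 remains binding.
New max flow = 2. Increase = 0.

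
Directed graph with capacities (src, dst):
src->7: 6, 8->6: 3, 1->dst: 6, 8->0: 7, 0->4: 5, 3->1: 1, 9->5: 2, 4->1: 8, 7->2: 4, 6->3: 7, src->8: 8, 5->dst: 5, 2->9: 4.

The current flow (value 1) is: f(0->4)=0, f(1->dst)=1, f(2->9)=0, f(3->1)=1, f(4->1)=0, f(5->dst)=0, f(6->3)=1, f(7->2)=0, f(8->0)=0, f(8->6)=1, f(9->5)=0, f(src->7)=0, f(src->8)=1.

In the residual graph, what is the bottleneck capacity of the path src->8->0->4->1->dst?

Residual capacities along the path: src->8: 7, 8->0: 7, 0->4: 5, 4->1: 8, 1->dst: 5.
Minimum is 5.

5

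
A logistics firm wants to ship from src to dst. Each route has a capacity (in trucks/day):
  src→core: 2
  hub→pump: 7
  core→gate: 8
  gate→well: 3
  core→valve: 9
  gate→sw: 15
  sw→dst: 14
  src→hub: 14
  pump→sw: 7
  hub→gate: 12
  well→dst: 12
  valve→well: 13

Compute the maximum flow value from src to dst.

Augment src→core→valve→well→dst: bottleneck 2. Total 2.
Augment src→hub→gate→well→dst: bottleneck 3. Total 5.
Augment src→hub→gate→sw→dst: bottleneck 9. Total 14.
Augment src→hub→pump→sw→dst: bottleneck 2. Total 16.
No augmenting path remains in the residual graph.

16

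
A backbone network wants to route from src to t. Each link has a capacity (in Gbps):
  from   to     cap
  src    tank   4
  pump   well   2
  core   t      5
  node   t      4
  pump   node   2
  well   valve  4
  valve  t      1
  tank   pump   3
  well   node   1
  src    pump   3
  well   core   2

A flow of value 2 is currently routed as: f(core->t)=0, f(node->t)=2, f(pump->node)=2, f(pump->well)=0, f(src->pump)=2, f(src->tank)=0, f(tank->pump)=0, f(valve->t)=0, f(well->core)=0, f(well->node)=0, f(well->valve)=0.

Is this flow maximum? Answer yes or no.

Residual path src->pump->well->core->t has bottleneck 1 > 0.
Pushing 1 along it raises the flow to 3, so the given flow is not maximum.

No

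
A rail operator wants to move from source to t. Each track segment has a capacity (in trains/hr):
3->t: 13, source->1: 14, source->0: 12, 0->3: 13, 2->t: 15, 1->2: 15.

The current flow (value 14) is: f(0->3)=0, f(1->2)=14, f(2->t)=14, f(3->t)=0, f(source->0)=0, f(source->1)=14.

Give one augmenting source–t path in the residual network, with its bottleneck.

Residual along source->0->3->t: source->0: 12, 0->3: 13, 3->t: 13.
Bottleneck = min = 12.

source->0->3->t, bottleneck 12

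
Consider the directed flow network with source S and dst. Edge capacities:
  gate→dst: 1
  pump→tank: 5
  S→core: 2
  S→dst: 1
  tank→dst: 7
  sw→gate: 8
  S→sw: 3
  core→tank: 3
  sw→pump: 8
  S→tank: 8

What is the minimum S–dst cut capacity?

Max flow = 9 (via 3 augmenting paths).
In the residual at optimum, the set reachable from S is {S, core, gate, pump, sw, tank}.
Cut edges: S→dst (cap 1), gate→dst (cap 1), tank→dst (cap 7). Sum = 9.

9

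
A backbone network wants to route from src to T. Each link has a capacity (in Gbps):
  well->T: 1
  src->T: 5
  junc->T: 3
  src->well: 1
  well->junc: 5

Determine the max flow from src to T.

Augment src->T: bottleneck 5. Total 5.
Augment src->well->T: bottleneck 1. Total 6.
No augmenting path remains in the residual graph.

6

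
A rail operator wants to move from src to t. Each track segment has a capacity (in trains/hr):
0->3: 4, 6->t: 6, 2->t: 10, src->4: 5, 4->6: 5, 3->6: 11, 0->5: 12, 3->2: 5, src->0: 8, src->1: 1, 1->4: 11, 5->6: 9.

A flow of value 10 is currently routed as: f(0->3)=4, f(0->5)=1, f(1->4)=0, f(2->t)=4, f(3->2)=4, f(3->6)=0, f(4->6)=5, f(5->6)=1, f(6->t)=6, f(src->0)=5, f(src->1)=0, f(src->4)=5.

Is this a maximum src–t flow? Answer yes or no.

Residual reachable from src: {0, 1, 4, 5, 6, src}; t is not reachable.
Saturated cut: 0->3, 6->t with total capacity 10 = current flow value. Flow is maximum.

Yes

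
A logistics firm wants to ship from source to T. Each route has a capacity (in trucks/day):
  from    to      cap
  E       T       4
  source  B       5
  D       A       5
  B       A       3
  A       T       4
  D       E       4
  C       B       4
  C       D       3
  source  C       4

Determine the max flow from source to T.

6

Augment source->B->A->T: bottleneck 3. Total 3.
Augment source->C->D->A->T: bottleneck 1. Total 4.
Augment source->C->D->E->T: bottleneck 2. Total 6.
No augmenting path remains in the residual graph.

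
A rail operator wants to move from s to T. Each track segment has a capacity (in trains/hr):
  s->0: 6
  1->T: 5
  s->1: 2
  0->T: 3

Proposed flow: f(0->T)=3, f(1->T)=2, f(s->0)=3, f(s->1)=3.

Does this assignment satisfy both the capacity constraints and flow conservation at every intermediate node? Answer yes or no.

No

Capacity violated on s->1: flow 3 > capacity 2.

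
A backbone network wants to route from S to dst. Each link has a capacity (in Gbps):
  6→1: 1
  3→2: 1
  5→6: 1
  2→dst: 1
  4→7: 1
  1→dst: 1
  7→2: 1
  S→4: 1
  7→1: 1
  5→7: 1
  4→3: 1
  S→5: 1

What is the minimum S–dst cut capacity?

2

Max flow = 2 (via 2 augmenting paths).
In the residual at optimum, the set reachable from S is {S}.
Cut edges: S→4 (cap 1), S→5 (cap 1). Sum = 2.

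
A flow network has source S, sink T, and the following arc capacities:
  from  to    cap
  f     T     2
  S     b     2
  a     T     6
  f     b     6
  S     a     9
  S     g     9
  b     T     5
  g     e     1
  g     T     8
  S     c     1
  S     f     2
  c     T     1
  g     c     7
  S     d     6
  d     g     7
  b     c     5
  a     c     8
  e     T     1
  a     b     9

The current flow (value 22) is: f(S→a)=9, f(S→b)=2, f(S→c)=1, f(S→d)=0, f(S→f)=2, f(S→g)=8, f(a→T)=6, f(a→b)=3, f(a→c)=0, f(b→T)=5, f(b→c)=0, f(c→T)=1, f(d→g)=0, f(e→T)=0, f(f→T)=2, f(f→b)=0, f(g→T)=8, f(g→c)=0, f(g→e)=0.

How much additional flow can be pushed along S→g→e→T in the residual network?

1

Residual capacities along the path: S→g: 1, g→e: 1, e→T: 1.
Minimum is 1.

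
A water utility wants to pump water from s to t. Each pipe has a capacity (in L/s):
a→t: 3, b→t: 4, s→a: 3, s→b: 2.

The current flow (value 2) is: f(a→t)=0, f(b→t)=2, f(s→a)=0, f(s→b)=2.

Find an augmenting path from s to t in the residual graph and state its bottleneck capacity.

s→a→t, bottleneck 3

Residual along s→a→t: s→a: 3, a→t: 3.
Bottleneck = min = 3.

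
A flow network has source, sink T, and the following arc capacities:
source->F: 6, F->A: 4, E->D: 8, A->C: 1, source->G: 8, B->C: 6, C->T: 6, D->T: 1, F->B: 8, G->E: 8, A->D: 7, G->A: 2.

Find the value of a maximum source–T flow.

7

Augment source->F->B->C->T: bottleneck 6. Total 6.
Augment source->G->A->D->T: bottleneck 1. Total 7.
No augmenting path remains in the residual graph.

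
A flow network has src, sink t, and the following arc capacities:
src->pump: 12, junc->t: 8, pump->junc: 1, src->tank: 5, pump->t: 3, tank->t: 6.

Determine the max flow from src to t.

Augment src->tank->t: bottleneck 5. Total 5.
Augment src->pump->t: bottleneck 3. Total 8.
Augment src->pump->junc->t: bottleneck 1. Total 9.
No augmenting path remains in the residual graph.

9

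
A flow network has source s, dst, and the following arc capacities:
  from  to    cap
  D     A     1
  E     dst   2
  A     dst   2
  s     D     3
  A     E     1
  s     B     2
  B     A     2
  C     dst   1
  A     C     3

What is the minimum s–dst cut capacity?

Max flow = 3 (via 2 augmenting paths).
In the residual at optimum, the set reachable from s is {D, s}.
Cut edges: s→B (cap 2), D→A (cap 1). Sum = 3.

3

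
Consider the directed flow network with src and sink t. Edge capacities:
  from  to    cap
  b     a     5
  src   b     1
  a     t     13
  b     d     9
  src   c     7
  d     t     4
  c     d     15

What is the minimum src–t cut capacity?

5

Max flow = 5 (via 2 augmenting paths).
In the residual at optimum, the set reachable from src is {c, d, src}.
Cut edges: src->b (cap 1), d->t (cap 4). Sum = 5.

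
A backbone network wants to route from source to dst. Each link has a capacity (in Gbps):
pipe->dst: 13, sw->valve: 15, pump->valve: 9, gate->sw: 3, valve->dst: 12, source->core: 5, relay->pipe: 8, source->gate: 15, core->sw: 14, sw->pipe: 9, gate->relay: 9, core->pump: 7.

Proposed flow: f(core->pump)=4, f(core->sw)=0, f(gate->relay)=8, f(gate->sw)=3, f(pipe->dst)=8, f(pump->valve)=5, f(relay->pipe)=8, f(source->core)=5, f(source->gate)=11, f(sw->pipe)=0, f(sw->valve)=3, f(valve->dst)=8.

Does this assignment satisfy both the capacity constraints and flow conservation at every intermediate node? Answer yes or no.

Conservation fails at core: inflow 5 ≠ outflow 4.

No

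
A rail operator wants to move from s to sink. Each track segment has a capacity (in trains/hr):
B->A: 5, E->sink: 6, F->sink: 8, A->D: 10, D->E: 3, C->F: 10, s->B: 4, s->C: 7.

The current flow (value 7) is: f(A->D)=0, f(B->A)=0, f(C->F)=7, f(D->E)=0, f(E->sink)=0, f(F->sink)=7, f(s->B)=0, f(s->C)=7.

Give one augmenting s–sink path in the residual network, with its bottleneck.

Residual along s->B->A->D->E->sink: s->B: 4, B->A: 5, A->D: 10, D->E: 3, E->sink: 6.
Bottleneck = min = 3.

s->B->A->D->E->sink, bottleneck 3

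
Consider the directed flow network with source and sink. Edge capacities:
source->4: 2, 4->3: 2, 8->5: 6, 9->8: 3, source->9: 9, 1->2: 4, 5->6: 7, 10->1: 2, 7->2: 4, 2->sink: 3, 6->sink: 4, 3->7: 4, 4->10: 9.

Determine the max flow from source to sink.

Augment source->9->8->5->6->sink: bottleneck 3. Total 3.
Augment source->4->10->1->2->sink: bottleneck 2. Total 5.
No augmenting path remains in the residual graph.

5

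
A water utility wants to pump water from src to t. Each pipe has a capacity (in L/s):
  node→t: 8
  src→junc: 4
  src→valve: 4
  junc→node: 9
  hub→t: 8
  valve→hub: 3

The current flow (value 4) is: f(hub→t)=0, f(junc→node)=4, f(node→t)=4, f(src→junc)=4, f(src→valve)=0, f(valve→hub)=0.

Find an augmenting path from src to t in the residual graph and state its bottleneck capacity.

Residual along src→valve→hub→t: src→valve: 4, valve→hub: 3, hub→t: 8.
Bottleneck = min = 3.

src→valve→hub→t, bottleneck 3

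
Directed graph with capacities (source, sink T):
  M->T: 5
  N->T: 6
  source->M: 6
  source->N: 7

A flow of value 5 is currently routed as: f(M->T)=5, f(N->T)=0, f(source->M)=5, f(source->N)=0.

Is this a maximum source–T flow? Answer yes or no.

Residual path source->N->T has bottleneck 6 > 0.
Pushing 6 along it raises the flow to 11, so the given flow is not maximum.

No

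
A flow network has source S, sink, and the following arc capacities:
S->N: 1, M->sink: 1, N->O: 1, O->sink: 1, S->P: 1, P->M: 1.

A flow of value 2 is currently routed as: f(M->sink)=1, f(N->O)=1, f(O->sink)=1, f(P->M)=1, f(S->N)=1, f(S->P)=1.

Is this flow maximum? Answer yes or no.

Residual reachable from S: {S}; sink is not reachable.
Saturated cut: S->P, S->N with total capacity 2 = current flow value. Flow is maximum.

Yes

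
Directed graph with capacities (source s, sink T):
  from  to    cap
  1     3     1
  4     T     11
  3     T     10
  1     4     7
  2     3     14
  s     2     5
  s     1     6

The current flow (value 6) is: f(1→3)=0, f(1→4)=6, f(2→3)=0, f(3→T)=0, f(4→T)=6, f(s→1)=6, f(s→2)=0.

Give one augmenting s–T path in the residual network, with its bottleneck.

s→2→3→T, bottleneck 5

Residual along s→2→3→T: s→2: 5, 2→3: 14, 3→T: 10.
Bottleneck = min = 5.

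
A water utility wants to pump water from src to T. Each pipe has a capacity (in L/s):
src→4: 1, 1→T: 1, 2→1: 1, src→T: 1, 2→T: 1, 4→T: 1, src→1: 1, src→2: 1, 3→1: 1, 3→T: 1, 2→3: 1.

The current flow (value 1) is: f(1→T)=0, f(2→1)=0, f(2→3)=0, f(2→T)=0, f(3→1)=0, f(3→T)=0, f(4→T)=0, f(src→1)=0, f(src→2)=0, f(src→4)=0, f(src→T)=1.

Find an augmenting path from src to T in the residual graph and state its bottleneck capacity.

src→2→T, bottleneck 1

Residual along src→2→T: src→2: 1, 2→T: 1.
Bottleneck = min = 1.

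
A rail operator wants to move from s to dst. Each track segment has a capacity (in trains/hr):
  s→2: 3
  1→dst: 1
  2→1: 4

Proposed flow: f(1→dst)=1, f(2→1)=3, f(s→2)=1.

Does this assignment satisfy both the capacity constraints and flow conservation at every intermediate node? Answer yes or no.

No

Conservation fails at 2: inflow 1 ≠ outflow 3.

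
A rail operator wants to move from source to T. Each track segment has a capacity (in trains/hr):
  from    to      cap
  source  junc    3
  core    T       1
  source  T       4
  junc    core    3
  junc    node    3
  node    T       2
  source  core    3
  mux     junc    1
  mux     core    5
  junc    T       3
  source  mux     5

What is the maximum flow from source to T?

Augment source→T: bottleneck 4. Total 4.
Augment source→junc→T: bottleneck 3. Total 7.
Augment source→core→T: bottleneck 1. Total 8.
Augment source→mux→junc→node→T: bottleneck 1. Total 9.
No augmenting path remains in the residual graph.

9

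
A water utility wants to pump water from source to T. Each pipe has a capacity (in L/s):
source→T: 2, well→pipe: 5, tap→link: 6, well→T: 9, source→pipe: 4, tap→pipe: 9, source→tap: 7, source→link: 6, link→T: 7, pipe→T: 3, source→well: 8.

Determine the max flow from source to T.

20

Augment source→T: bottleneck 2. Total 2.
Augment source→well→T: bottleneck 8. Total 10.
Augment source→link→T: bottleneck 6. Total 16.
Augment source→pipe→T: bottleneck 3. Total 19.
Augment source→tap→link→T: bottleneck 1. Total 20.
No augmenting path remains in the residual graph.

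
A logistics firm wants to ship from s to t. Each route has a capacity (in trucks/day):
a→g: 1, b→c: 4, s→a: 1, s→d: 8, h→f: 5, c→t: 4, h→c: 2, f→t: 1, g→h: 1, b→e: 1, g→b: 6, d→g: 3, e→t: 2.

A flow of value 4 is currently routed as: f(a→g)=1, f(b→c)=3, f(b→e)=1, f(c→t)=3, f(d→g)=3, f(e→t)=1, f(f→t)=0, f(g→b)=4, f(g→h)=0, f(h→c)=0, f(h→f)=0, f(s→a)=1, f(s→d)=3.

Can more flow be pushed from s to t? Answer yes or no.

Residual reachable from s: {d, s}; t is not reachable.
Saturated cut: s→a, d→g with total capacity 4 = current flow value. Flow is maximum.

No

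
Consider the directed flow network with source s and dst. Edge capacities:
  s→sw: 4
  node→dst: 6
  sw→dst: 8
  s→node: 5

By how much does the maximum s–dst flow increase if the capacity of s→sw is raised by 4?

4

Original max flow = 9.
After raising cap(s→sw), augmenting paths through that edge carry 4 more units.
New max flow = 13. Increase = 4.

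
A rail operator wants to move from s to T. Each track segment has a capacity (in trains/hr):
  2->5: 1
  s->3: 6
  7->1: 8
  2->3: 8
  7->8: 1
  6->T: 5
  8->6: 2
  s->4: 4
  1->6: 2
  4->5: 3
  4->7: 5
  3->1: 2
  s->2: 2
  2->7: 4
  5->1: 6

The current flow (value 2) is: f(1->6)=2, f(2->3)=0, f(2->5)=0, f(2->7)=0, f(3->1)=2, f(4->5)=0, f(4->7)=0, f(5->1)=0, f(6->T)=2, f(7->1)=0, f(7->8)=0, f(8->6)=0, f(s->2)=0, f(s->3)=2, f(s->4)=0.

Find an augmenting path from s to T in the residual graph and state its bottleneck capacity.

Residual along s->2->7->8->6->T: s->2: 2, 2->7: 4, 7->8: 1, 8->6: 2, 6->T: 3.
Bottleneck = min = 1.

s->2->7->8->6->T, bottleneck 1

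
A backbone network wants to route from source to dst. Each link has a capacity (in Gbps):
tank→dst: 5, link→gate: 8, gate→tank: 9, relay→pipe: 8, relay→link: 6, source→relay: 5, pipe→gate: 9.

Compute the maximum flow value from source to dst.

Augment source→relay→link→gate→tank→dst: bottleneck 5. Total 5.
No augmenting path remains in the residual graph.

5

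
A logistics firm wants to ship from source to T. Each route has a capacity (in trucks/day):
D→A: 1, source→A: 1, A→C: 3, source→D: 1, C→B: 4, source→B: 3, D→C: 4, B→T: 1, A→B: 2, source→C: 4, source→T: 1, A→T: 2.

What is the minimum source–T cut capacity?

4

Max flow = 4 (via 4 augmenting paths).
In the residual at optimum, the set reachable from source is {B, C, source}.
Cut edges: source→D (cap 1), source→A (cap 1), source→T (cap 1), B→T (cap 1). Sum = 4.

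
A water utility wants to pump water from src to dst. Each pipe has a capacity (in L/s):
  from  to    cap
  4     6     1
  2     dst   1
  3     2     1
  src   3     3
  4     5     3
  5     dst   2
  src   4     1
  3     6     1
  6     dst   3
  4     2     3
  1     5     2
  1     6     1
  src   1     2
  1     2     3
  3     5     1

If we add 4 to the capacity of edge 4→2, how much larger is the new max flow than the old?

Original max flow = 6.
Edge 4→2 does not cross the min cut (source side {src}), so extra capacity there cannot help.
New max flow = 6. Increase = 0.

0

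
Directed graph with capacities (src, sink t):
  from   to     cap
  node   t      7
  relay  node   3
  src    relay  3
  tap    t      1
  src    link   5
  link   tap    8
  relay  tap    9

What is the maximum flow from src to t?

4

Augment src→relay→node→t: bottleneck 3. Total 3.
Augment src→link→tap→t: bottleneck 1. Total 4.
No augmenting path remains in the residual graph.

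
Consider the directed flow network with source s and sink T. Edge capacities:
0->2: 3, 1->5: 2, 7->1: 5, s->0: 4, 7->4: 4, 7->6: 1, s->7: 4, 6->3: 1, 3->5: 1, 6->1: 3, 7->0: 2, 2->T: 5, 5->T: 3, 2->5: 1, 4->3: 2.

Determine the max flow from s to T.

Augment s->0->2->T: bottleneck 3. Total 3.
Augment s->7->1->5->T: bottleneck 2. Total 5.
Augment s->7->4->3->5->T: bottleneck 1. Total 6.
No augmenting path remains in the residual graph.

6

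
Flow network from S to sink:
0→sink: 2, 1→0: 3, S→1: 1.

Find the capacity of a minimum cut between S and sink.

Max flow = 1 (via 1 augmenting path).
In the residual at optimum, the set reachable from S is {S}.
Cut edges: S→1 (cap 1). Sum = 1.

1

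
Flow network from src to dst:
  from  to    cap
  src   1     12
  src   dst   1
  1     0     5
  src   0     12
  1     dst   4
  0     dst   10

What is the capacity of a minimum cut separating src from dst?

Max flow = 15 (via 3 augmenting paths).
In the residual at optimum, the set reachable from src is {0, 1, src}.
Cut edges: src→dst (cap 1), 1→dst (cap 4), 0→dst (cap 10). Sum = 15.

15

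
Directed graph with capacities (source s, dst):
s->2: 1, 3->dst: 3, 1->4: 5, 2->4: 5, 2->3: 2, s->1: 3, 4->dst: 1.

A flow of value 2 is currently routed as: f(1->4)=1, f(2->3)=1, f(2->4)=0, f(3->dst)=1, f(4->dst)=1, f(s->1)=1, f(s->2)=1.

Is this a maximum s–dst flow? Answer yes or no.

Yes

Residual reachable from s: {1, 4, s}; dst is not reachable.
Saturated cut: s->2, 4->dst with total capacity 2 = current flow value. Flow is maximum.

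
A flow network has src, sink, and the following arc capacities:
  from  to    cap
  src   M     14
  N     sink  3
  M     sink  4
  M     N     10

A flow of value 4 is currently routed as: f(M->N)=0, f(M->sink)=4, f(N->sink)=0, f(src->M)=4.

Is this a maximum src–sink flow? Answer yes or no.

Residual path src->M->N->sink has bottleneck 3 > 0.
Pushing 3 along it raises the flow to 7, so the given flow is not maximum.

No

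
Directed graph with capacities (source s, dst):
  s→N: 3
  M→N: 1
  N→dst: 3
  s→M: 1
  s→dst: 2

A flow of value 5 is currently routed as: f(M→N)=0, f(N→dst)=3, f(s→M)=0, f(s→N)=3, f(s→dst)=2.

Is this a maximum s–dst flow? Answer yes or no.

Residual reachable from s: {M, N, s}; dst is not reachable.
Saturated cut: s→dst, N→dst with total capacity 5 = current flow value. Flow is maximum.

Yes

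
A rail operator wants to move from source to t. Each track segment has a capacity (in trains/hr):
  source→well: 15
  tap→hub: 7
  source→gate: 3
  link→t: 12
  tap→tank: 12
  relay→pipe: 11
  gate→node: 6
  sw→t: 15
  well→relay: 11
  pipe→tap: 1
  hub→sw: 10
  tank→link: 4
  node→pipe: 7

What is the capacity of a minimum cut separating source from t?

Max flow = 1 (via 1 augmenting path).
In the residual at optimum, the set reachable from source is {gate, node, pipe, relay, source, well}.
Cut edges: pipe→tap (cap 1). Sum = 1.

1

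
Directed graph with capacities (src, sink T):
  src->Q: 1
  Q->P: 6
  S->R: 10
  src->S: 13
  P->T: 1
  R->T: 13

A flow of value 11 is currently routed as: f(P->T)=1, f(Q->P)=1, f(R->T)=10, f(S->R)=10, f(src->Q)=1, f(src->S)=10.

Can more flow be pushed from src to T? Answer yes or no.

Residual reachable from src: {S, src}; T is not reachable.
Saturated cut: S->R, src->Q with total capacity 11 = current flow value. Flow is maximum.

No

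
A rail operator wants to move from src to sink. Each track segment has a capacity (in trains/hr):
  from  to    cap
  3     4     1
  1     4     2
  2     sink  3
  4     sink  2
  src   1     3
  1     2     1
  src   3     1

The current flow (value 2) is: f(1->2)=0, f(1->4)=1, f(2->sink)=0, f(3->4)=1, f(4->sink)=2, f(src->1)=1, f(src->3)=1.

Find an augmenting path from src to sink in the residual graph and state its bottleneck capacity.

src->1->2->sink, bottleneck 1

Residual along src->1->2->sink: src->1: 2, 1->2: 1, 2->sink: 3.
Bottleneck = min = 1.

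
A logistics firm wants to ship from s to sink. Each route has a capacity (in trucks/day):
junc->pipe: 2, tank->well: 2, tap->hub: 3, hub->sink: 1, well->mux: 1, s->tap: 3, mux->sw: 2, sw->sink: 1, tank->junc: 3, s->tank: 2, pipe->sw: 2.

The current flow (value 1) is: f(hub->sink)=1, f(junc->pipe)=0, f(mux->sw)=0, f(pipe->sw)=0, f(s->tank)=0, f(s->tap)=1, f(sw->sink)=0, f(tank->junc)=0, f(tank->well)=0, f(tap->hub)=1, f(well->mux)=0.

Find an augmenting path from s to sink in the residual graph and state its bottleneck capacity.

s->tank->well->mux->sw->sink, bottleneck 1

Residual along s->tank->well->mux->sw->sink: s->tank: 2, tank->well: 2, well->mux: 1, mux->sw: 2, sw->sink: 1.
Bottleneck = min = 1.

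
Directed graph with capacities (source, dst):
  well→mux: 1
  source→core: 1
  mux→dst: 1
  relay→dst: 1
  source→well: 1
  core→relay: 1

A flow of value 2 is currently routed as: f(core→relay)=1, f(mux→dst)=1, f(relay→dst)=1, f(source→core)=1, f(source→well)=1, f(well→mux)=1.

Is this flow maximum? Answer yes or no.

Yes

Residual reachable from source: {source}; dst is not reachable.
Saturated cut: source→core, source→well with total capacity 2 = current flow value. Flow is maximum.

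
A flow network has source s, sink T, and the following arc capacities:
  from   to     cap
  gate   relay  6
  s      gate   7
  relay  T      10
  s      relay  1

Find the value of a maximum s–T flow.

Augment s→relay→T: bottleneck 1. Total 1.
Augment s→gate→relay→T: bottleneck 6. Total 7.
No augmenting path remains in the residual graph.

7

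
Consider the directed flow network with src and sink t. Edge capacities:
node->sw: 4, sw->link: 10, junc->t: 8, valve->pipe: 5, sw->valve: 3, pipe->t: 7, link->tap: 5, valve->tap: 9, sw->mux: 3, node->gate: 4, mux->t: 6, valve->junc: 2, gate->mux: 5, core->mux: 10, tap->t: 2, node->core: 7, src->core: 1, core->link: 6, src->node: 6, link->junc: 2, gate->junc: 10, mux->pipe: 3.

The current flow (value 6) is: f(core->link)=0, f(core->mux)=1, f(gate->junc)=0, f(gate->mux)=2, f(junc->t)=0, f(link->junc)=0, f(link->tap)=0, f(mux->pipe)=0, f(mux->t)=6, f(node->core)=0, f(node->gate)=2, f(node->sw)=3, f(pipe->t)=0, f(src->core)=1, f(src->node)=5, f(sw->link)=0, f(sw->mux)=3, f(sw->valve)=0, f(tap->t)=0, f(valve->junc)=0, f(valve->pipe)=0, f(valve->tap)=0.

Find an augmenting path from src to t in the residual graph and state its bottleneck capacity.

src->node->gate->junc->t, bottleneck 1

Residual along src->node->gate->junc->t: src->node: 1, node->gate: 2, gate->junc: 10, junc->t: 8.
Bottleneck = min = 1.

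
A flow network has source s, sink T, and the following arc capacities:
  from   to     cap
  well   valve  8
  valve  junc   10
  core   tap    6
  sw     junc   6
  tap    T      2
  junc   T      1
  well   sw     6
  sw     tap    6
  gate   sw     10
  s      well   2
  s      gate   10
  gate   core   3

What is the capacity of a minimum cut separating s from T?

3

Max flow = 3 (via 2 augmenting paths).
In the residual at optimum, the set reachable from s is {core, gate, junc, s, sw, tap, valve, well}.
Cut edges: tap->T (cap 2), junc->T (cap 1). Sum = 3.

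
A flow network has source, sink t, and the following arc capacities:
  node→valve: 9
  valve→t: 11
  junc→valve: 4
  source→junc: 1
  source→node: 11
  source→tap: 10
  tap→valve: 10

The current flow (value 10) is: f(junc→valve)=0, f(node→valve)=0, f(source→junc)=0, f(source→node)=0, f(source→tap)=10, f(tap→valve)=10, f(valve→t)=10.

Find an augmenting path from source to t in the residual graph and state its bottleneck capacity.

source→node→valve→t, bottleneck 1

Residual along source→node→valve→t: source→node: 11, node→valve: 9, valve→t: 1.
Bottleneck = min = 1.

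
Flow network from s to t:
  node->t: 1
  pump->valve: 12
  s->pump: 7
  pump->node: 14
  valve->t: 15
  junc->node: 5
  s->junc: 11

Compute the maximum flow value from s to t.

Augment s->pump->valve->t: bottleneck 7. Total 7.
Augment s->junc->node->t: bottleneck 1. Total 8.
No augmenting path remains in the residual graph.

8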